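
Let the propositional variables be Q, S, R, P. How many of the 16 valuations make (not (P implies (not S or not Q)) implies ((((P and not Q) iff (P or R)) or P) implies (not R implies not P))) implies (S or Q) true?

Initial set: {((not (P implies (not S or not Q)) implies ((((P and not Q) iff (P or R)) or P) implies (not R implies not P))) implies (S or Q))}.
((not (P implies (not S or not Q)) implies ((((P and not Q) iff (P or R)) or P) implies (not R implies not P))) implies (S or Q)): β-rule — branch into not (not (P implies (not S or not Q)) implies ((((P and not Q) iff (P or R)) or P) implies (not R implies not P)))  //  (S or Q).
  branch 1 (add not (not (P implies (not S or not Q)) implies ((((P and not Q) iff (P or R)) or P) implies (not R implies not P)))):
    not (not (P implies (not S or not Q)) implies ((((P and not Q) iff (P or R)) or P) implies (not R implies not P))): α-rule — add not (P implies (not S or not Q)), not ((((P and not Q) iff (P or R)) or P) implies (not R implies not P)).
    not (P implies (not S or not Q)): α-rule — add P, not (not S or not Q).
    not ((((P and not Q) iff (P or R)) or P) implies (not R implies not P)): α-rule — add (((P and not Q) iff (P or R)) or P), not (not R implies not P).
    not (not S or not Q): α-rule — add not not S, not not Q.
    not (not R implies not P): α-rule — add not R, not not P.
    (((P and not Q) iff (P or R)) or P): β-rule — branch into ((P and not Q) iff (P or R))  //  P.
      branch 1.1 (add ((P and not Q) iff (P or R))):
        ((P and not Q) iff (P or R)): β-rule — branch into (P and not Q), (P or R)  //  not (P and not Q), not (P or R).
          branch 1.1.1 (add (P and not Q), (P or R)):
            (P and not Q): α-rule — add P, not Q.
            × closes — contains both Q and not Q.
          branch 1.1.2 (add not (P and not Q), not (P or R)):
            not (P or R): α-rule — add not P, not R.
            × closes — contains both P and not P.
      branch 1.2 (add P):
        ○ open, literals {P=true, Q=true, R=false, S=true}.
  branch 2 (add (S or Q)):
    (S or Q): β-rule — branch into S  //  Q.
      branch 2.1 (add S):
        ○ open, literals {S=true}.
      branch 2.2 (add Q):
        ○ open, literals {Q=true}.
2 branches closed, 3 open.
Each open branch fixes some atoms; the unmentioned ones are free. Counting distinct full assignments: branch {P=true, Q=true, R=false, S=true} (none free) contributes 1 new; branch {S=true} (Q, R, P) contributes 7 new; branch {Q=true} (S, R, P) contributes 4 new. Total: 12.

12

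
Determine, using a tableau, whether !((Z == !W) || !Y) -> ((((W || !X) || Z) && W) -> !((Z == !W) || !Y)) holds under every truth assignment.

Assume the negation and expand:
Initial set: {!(!((Z == !W) || !Y) -> ((((W || !X) || Z) && W) -> !((Z == !W) || !Y)))}.
!(!((Z == !W) || !Y) -> ((((W || !X) || Z) && W) -> !((Z == !W) || !Y))): α-rule — add !((Z == !W) || !Y), !((((W || !X) || Z) && W) -> !((Z == !W) || !Y)).
!((Z == !W) || !Y): α-rule — add !(Z == !W), !!Y.
!((((W || !X) || Z) && W) -> !((Z == !W) || !Y)): α-rule — add (((W || !X) || Z) && W), !!((Z == !W) || !Y).
(((W || !X) || Z) && W): α-rule — add ((W || !X) || Z), W.
!(Z == !W): β-rule — branch into Z, !!W  //  !Z, !W.
  branch 1 (add Z, !!W):
    !!((Z == !W) || !Y): β-rule — branch into (Z == !W)  //  !Y.
      branch 1.1 (add (Z == !W)):
        ((W || !X) || Z): β-rule — branch into (W || !X)  //  Z.
          branch 1.1.1 (add (W || !X)):
            (Z == !W): β-rule — branch into Z, !W  //  !Z, !!W.
              branch 1.1.1.1 (add Z, !W):
                × closes — contains both W and !W.
              branch 1.1.1.2 (add !Z, !!W):
                × closes — contains both Z and !Z.
          branch 1.1.2 (add Z):
            (Z == !W): β-rule — branch into Z, !W  //  !Z, !!W.
              branch 1.1.2.1 (add Z, !W):
                × closes — contains both W and !W.
              branch 1.1.2.2 (add !Z, !!W):
                × closes — contains both Z and !Z.
      branch 1.2 (add !Y):
        × closes — contains both Y and !Y.
  branch 2 (add !Z, !W):
    × closes — contains both W and !W.
All 6 branches close.
Every branch closed, so the negation is unsatisfiable and the formula is valid.

Valid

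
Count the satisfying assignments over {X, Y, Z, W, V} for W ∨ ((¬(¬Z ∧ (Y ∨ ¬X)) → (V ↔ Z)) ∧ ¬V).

Initial set: {T (W ∨ ((¬(¬Z ∧ (Y ∨ ¬X)) → (V ↔ Z)) ∧ ¬V))}.
T (W ∨ ((¬(¬Z ∧ (Y ∨ ¬X)) → (V ↔ Z)) ∧ ¬V)): β-rule — branch into T W  //  T ((¬(¬Z ∧ (Y ∨ ¬X)) → (V ↔ Z)) ∧ ¬V).
  branch 1 (add T W):
    ○ open, literals {W=true}.
  branch 2 (add T ((¬(¬Z ∧ (Y ∨ ¬X)) → (V ↔ Z)) ∧ ¬V)):
    T ((¬(¬Z ∧ (Y ∨ ¬X)) → (V ↔ Z)) ∧ ¬V): α-rule — add T (¬(¬Z ∧ (Y ∨ ¬X)) → (V ↔ Z)), T ¬V.
    T (¬(¬Z ∧ (Y ∨ ¬X)) → (V ↔ Z)): β-rule — branch into F ¬(¬Z ∧ (Y ∨ ¬X))  //  T (V ↔ Z).
      branch 2.1 (add F ¬(¬Z ∧ (Y ∨ ¬X))):
        F ¬(¬Z ∧ (Y ∨ ¬X)): α-rule — add T ¬Z, T (Y ∨ ¬X).
        T (Y ∨ ¬X): β-rule — branch into T Y  //  T ¬X.
          branch 2.1.1 (add T Y):
            ○ open, literals {V=false, Y=true, Z=false}.
          branch 2.1.2 (add T ¬X):
            ○ open, literals {V=false, X=false, Z=false}.
      branch 2.2 (add T (V ↔ Z)):
        T (V ↔ Z): β-rule — branch into T V, T Z  //  F V, F Z.
          branch 2.2.1 (add T V, T Z):
            × closes — contains both V and ¬V.
          branch 2.2.2 (add F V, F Z):
            ○ open, literals {V=false, Z=false}.
1 branch closed, 4 open.
Each open branch fixes some atoms; the unmentioned ones are free. Counting distinct full assignments: branch {W=true} (X, Y, Z, V) contributes 16 new; branch {V=false, Y=true, Z=false} (X, W) contributes 2 new; branch {V=false, X=false, Z=false} (Y, W) contributes 1 new; branch {V=false, Z=false} (X, Y, W) contributes 1 new. Total: 20.

20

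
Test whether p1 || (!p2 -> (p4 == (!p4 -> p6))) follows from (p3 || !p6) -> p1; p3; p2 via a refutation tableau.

Initial set: {((p3 || !p6) -> p1); p3; p2; !(p1 || (!p2 -> (p4 == (!p4 -> p6))))}.
!(p1 || (!p2 -> (p4 == (!p4 -> p6)))): α-rule — add !p1, !(!p2 -> (p4 == (!p4 -> p6))).
!(!p2 -> (p4 == (!p4 -> p6))): α-rule — add !p2, !(p4 == (!p4 -> p6)).
× closes — contains both p2 and !p2.
All 1 branch closes.
Every branch closed, so the premises entail the conclusion.

Yes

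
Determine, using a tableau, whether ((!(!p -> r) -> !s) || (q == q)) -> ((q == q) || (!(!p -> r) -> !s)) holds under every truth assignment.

Assume the negation and expand:
Initial set: {!(((!(!p -> r) -> !s) || (q == q)) -> ((q == q) || (!(!p -> r) -> !s)))}.
!(((!(!p -> r) -> !s) || (q == q)) -> ((q == q) || (!(!p -> r) -> !s))): α-rule — add ((!(!p -> r) -> !s) || (q == q)), !((q == q) || (!(!p -> r) -> !s)).
!((q == q) || (!(!p -> r) -> !s)): α-rule — add !(q == q), !(!(!p -> r) -> !s).
!(!(!p -> r) -> !s): α-rule — add !(!p -> r), !!s.
!(!p -> r): α-rule — add !p, !r.
((!(!p -> r) -> !s) || (q == q)): β-rule — branch into (!(!p -> r) -> !s)  //  (q == q).
  branch 1 (add (!(!p -> r) -> !s)):
    !(q == q): β-rule — branch into q, !q  //  !q, q.
      branch 1.1 (add q, !q):
        × closes — contains both q and !q.
      branch 1.2 (add !q, q):
        × closes — contains both q and !q.
  branch 2 (add (q == q)):
    !(q == q): β-rule — branch into q, !q  //  !q, q.
      branch 2.1 (add q, !q):
        × closes — contains both q and !q.
      branch 2.2 (add !q, q):
        × closes — contains both q and !q.
All 4 branches close.
Every branch closed, so the negation is unsatisfiable and the formula is valid.

Valid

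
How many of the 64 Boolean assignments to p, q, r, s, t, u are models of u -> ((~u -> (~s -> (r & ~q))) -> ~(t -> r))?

40

Initial set: {(u -> ((~u -> (~s -> (r & ~q))) -> ~(t -> r)))}.
(u -> ((~u -> (~s -> (r & ~q))) -> ~(t -> r))): β-rule — branch into ~u  //  ((~u -> (~s -> (r & ~q))) -> ~(t -> r)).
  branch 1 (add ~u):
    ○ open, literals {u=0}.
  branch 2 (add ((~u -> (~s -> (r & ~q))) -> ~(t -> r))):
    ((~u -> (~s -> (r & ~q))) -> ~(t -> r)): β-rule — branch into ~(~u -> (~s -> (r & ~q)))  //  ~(t -> r).
      branch 2.1 (add ~(~u -> (~s -> (r & ~q)))):
        ~(~u -> (~s -> (r & ~q))): α-rule — add ~u, ~(~s -> (r & ~q)).
        ~(~s -> (r & ~q)): α-rule — add ~s, ~(r & ~q).
        ~(r & ~q): β-rule — branch into ~r  //  ~~q.
          branch 2.1.1 (add ~r):
            ○ open, literals {r=0, s=0, u=0}.
          branch 2.1.2 (add ~~q):
            ○ open, literals {q=1, s=0, u=0}.
      branch 2.2 (add ~(t -> r)):
        ~(t -> r): α-rule — add t, ~r.
        ○ open, literals {r=0, t=1}.
0 branches closed, 4 open.
Each open branch fixes some atoms; the unmentioned ones are free. Counting distinct full assignments: branch {u=0} (p, q, r, s, t) contributes 32 new; branch {r=0, s=0, u=0} (p, q, t) contributes 0 new; branch {q=1, s=0, u=0} (p, r, t) contributes 0 new; branch {r=0, t=1} (p, q, s, u) contributes 8 new. Total: 40.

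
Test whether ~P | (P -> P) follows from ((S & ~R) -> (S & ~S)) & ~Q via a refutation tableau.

Yes

Initial set: {(((S & ~R) -> (S & ~S)) & ~Q); ~(~P | (P -> P))}.
(((S & ~R) -> (S & ~S)) & ~Q): α-rule — add ((S & ~R) -> (S & ~S)), ~Q.
~(~P | (P -> P)): α-rule — add ~~P, ~(P -> P).
~(P -> P): α-rule — add P, ~P.
× closes — contains both P and ~P.
All 1 branch closes.
Every branch closed, so the premises entail the conclusion.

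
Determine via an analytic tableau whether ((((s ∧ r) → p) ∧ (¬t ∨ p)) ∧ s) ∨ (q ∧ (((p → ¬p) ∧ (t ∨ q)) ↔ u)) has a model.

Initial set: {(((((s ∧ r) → p) ∧ (¬t ∨ p)) ∧ s) ∨ (q ∧ (((p → ¬p) ∧ (t ∨ q)) ↔ u)))}.
(((((s ∧ r) → p) ∧ (¬t ∨ p)) ∧ s) ∨ (q ∧ (((p → ¬p) ∧ (t ∨ q)) ↔ u))): β-rule — branch into ((((s ∧ r) → p) ∧ (¬t ∨ p)) ∧ s)  //  (q ∧ (((p → ¬p) ∧ (t ∨ q)) ↔ u)).
  branch 1 (add ((((s ∧ r) → p) ∧ (¬t ∨ p)) ∧ s)):
    ((((s ∧ r) → p) ∧ (¬t ∨ p)) ∧ s): α-rule — add (((s ∧ r) → p) ∧ (¬t ∨ p)), s.
    (((s ∧ r) → p) ∧ (¬t ∨ p)): α-rule — add ((s ∧ r) → p), (¬t ∨ p).
    ((s ∧ r) → p): β-rule — branch into ¬(s ∧ r)  //  p.
      branch 1.1 (add ¬(s ∧ r)):
        (¬t ∨ p): β-rule — branch into ¬t  //  p.
          branch 1.1.1 (add ¬t):
            ¬(s ∧ r): β-rule — branch into ¬s  //  ¬r.
              branch 1.1.1.1 (add ¬s):
                × closes — contains both s and ¬s.
              branch 1.1.1.2 (add ¬r):
                ○ open, literals {r=0, s=1, t=0}.
          branch 1.1.2 (add p):
            ¬(s ∧ r): β-rule — branch into ¬s  //  ¬r.
              branch 1.1.2.1 (add ¬s):
                × closes — contains both s and ¬s.
              branch 1.1.2.2 (add ¬r):
                ○ open, literals {p=1, r=0, s=1}.
      branch 1.2 (add p):
        (¬t ∨ p): β-rule — branch into ¬t  //  p.
          branch 1.2.1 (add ¬t):
            ○ open, literals {p=1, s=1, t=0}.
          branch 1.2.2 (add p):
            ○ open, literals {p=1, s=1}.
  branch 2 (add (q ∧ (((p → ¬p) ∧ (t ∨ q)) ↔ u))):
    (q ∧ (((p → ¬p) ∧ (t ∨ q)) ↔ u)): α-rule — add q, (((p → ¬p) ∧ (t ∨ q)) ↔ u).
    (((p → ¬p) ∧ (t ∨ q)) ↔ u): β-rule — branch into ((p → ¬p) ∧ (t ∨ q)), u  //  ¬((p → ¬p) ∧ (t ∨ q)), ¬u.
      branch 2.1 (add ((p → ¬p) ∧ (t ∨ q)), u):
        ((p → ¬p) ∧ (t ∨ q)): α-rule — add (p → ¬p), (t ∨ q).
        (p → ¬p): β-rule — branch into ¬p  //  ¬p.
          branch 2.1.1 (add ¬p):
            (t ∨ q): β-rule — branch into t  //  q.
              branch 2.1.1.1 (add t):
                ○ open, literals {p=0, q=1, t=1, u=1}.
              branch 2.1.1.2 (add q):
                ○ open, literals {p=0, q=1, u=1}.
          branch 2.1.2 (add ¬p):
            (t ∨ q): β-rule — branch into t  //  q.
              branch 2.1.2.1 (add t):
                ○ open, literals {p=0, q=1, t=1, u=1}.
              branch 2.1.2.2 (add q):
                ○ open, literals {p=0, q=1, u=1}.
      branch 2.2 (add ¬((p → ¬p) ∧ (t ∨ q)), ¬u):
        ¬((p → ¬p) ∧ (t ∨ q)): β-rule — branch into ¬(p → ¬p)  //  ¬(t ∨ q).
          branch 2.2.1 (add ¬(p → ¬p)):
            ¬(p → ¬p): α-rule — add p, ¬¬p.
            ○ open, literals {p=1, q=1, u=0}.
          branch 2.2.2 (add ¬(t ∨ q)):
            ¬(t ∨ q): α-rule — add ¬t, ¬q.
            × closes — contains both q and ¬q.
3 branches closed, 9 open.
An open branch gives a satisfying assignment: r=0, s=1, t=0.

Satisfiable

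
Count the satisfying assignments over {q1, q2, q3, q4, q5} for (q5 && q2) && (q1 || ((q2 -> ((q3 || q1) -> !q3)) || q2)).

8

Initial set: {T ((q5 && q2) && (q1 || ((q2 -> ((q3 || q1) -> !q3)) || q2)))}.
T ((q5 && q2) && (q1 || ((q2 -> ((q3 || q1) -> !q3)) || q2))): α-rule — add T (q5 && q2), T (q1 || ((q2 -> ((q3 || q1) -> !q3)) || q2)).
T (q5 && q2): α-rule — add T q5, T q2.
T (q1 || ((q2 -> ((q3 || q1) -> !q3)) || q2)): β-rule — branch into T q1  //  T ((q2 -> ((q3 || q1) -> !q3)) || q2).
  branch 1 (add T q1):
    ○ open, literals {q1=T, q2=T, q5=T}.
  branch 2 (add T ((q2 -> ((q3 || q1) -> !q3)) || q2)):
    T ((q2 -> ((q3 || q1) -> !q3)) || q2): β-rule — branch into T (q2 -> ((q3 || q1) -> !q3))  //  T q2.
      branch 2.1 (add T (q2 -> ((q3 || q1) -> !q3))):
        T (q2 -> ((q3 || q1) -> !q3)): β-rule — branch into F q2  //  T ((q3 || q1) -> !q3).
          branch 2.1.1 (add F q2):
            × closes — contains both q2 and !q2.
          branch 2.1.2 (add T ((q3 || q1) -> !q3)):
            T ((q3 || q1) -> !q3): β-rule — branch into F (q3 || q1)  //  T !q3.
              branch 2.1.2.1 (add F (q3 || q1)):
                F (q3 || q1): α-rule — add F q3, F q1.
                ○ open, literals {q1=F, q2=T, q3=F, q5=T}.
              branch 2.1.2.2 (add T !q3):
                ○ open, literals {q2=T, q3=F, q5=T}.
      branch 2.2 (add T q2):
        ○ open, literals {q2=T, q5=T}.
1 branch closed, 4 open.
Each open branch fixes some atoms; the unmentioned ones are free. Counting distinct full assignments: branch {q1=T, q2=T, q5=T} (q3, q4) contributes 4 new; branch {q1=F, q2=T, q3=F, q5=T} (q4) contributes 2 new; branch {q2=T, q3=F, q5=T} (q1, q4) contributes 0 new; branch {q2=T, q5=T} (q1, q3, q4) contributes 2 new. Total: 8.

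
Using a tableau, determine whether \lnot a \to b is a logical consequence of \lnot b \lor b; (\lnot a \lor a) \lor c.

Initial set: {T (\lnot b \lor b); T ((\lnot a \lor a) \lor c); F (\lnot a \to b)}.
F (\lnot a \to b): α-rule — add T \lnot a, F b.
T (\lnot b \lor b): β-rule — branch into T \lnot b  //  T b.
  branch 1 (add T \lnot b):
    T ((\lnot a \lor a) \lor c): β-rule — branch into T (\lnot a \lor a)  //  T c.
      branch 1.1 (add T (\lnot a \lor a)):
        T (\lnot a \lor a): β-rule — branch into T \lnot a  //  T a.
          branch 1.1.1 (add T \lnot a):
            ○ open, literals {a=false, b=false}.
          branch 1.1.2 (add T a):
            × closes — contains both a and \lnot a.
      branch 1.2 (add T c):
        ○ open, literals {a=false, b=false, c=true}.
  branch 2 (add T b):
    × closes — contains both b and \lnot b.
2 branches closed, 2 open.
An open branch gives a countermodel: a=false, b=false (unmentioned atoms arbitrary); the premises hold there but the conclusion fails.

No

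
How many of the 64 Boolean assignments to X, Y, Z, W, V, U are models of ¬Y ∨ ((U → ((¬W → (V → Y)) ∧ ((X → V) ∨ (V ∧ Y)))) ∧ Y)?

Initial set: {(¬Y ∨ ((U → ((¬W → (V → Y)) ∧ ((X → V) ∨ (V ∧ Y)))) ∧ Y))}.
(¬Y ∨ ((U → ((¬W → (V → Y)) ∧ ((X → V) ∨ (V ∧ Y)))) ∧ Y)): β-rule — branch into ¬Y  //  ((U → ((¬W → (V → Y)) ∧ ((X → V) ∨ (V ∧ Y)))) ∧ Y).
  branch 1 (add ¬Y):
    ○ open, literals {Y=F}.
  branch 2 (add ((U → ((¬W → (V → Y)) ∧ ((X → V) ∨ (V ∧ Y)))) ∧ Y)):
    ((U → ((¬W → (V → Y)) ∧ ((X → V) ∨ (V ∧ Y)))) ∧ Y): α-rule — add (U → ((¬W → (V → Y)) ∧ ((X → V) ∨ (V ∧ Y)))), Y.
    (U → ((¬W → (V → Y)) ∧ ((X → V) ∨ (V ∧ Y)))): β-rule — branch into ¬U  //  ((¬W → (V → Y)) ∧ ((X → V) ∨ (V ∧ Y))).
      branch 2.1 (add ¬U):
        ○ open, literals {U=F, Y=T}.
      branch 2.2 (add ((¬W → (V → Y)) ∧ ((X → V) ∨ (V ∧ Y)))):
        ((¬W → (V → Y)) ∧ ((X → V) ∨ (V ∧ Y))): α-rule — add (¬W → (V → Y)), ((X → V) ∨ (V ∧ Y)).
        (¬W → (V → Y)): β-rule — branch into ¬¬W  //  (V → Y).
          branch 2.2.1 (add ¬¬W):
            ((X → V) ∨ (V ∧ Y)): β-rule — branch into (X → V)  //  (V ∧ Y).
              branch 2.2.1.1 (add (X → V)):
                (X → V): β-rule — branch into ¬X  //  V.
                  branch 2.2.1.1.1 (add ¬X):
                    ○ open, literals {W=T, X=F, Y=T}.
                  branch 2.2.1.1.2 (add V):
                    ○ open, literals {V=T, W=T, Y=T}.
              branch 2.2.1.2 (add (V ∧ Y)):
                (V ∧ Y): α-rule — add V, Y.
                ○ open, literals {V=T, W=T, Y=T}.
          branch 2.2.2 (add (V → Y)):
            ((X → V) ∨ (V ∧ Y)): β-rule — branch into (X → V)  //  (V ∧ Y).
              branch 2.2.2.1 (add (X → V)):
                (V → Y): β-rule — branch into ¬V  //  Y.
                  branch 2.2.2.1.1 (add ¬V):
                    (X → V): β-rule — branch into ¬X  //  V.
                      branch 2.2.2.1.1.1 (add ¬X):
                        ○ open, literals {V=F, X=F, Y=T}.
                      branch 2.2.2.1.1.2 (add V):
                        × closes — contains both V and ¬V.
                  branch 2.2.2.1.2 (add Y):
                    (X → V): β-rule — branch into ¬X  //  V.
                      branch 2.2.2.1.2.1 (add ¬X):
                        ○ open, literals {X=F, Y=T}.
                      branch 2.2.2.1.2.2 (add V):
                        ○ open, literals {V=T, Y=T}.
              branch 2.2.2.2 (add (V ∧ Y)):
                (V ∧ Y): α-rule — add V, Y.
                (V → Y): β-rule — branch into ¬V  //  Y.
                  branch 2.2.2.2.1 (add ¬V):
                    × closes — contains both V and ¬V.
                  branch 2.2.2.2.2 (add Y):
                    ○ open, literals {V=T, Y=T}.
2 branches closed, 9 open.
Each open branch fixes some atoms; the unmentioned ones are free. Counting distinct full assignments: branch {Y=F} (X, Z, W, V, U) contributes 32 new; branch {U=F, Y=T} (X, Z, W, V) contributes 16 new; branch {W=T, X=F, Y=T} (Z, V, U) contributes 4 new; branch {V=T, W=T, Y=T} (X, Z, U) contributes 2 new; branch {V=T, W=T, Y=T} (X, Z, U) contributes 0 new; branch {V=F, X=F, Y=T} (Z, W, U) contributes 2 new; branch {X=F, Y=T} (Z, W, V, U) contributes 2 new; branch {V=T, Y=T} (X, Z, W, U) contributes 2 new; branch {V=T, Y=T} (X, Z, W, U) contributes 0 new. Total: 60.

60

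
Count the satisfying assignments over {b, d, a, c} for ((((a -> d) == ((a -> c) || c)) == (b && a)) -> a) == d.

Initial set: {(((((a -> d) == ((a -> c) || c)) == (b && a)) -> a) == d)}.
(((((a -> d) == ((a -> c) || c)) == (b && a)) -> a) == d): β-rule — branch into ((((a -> d) == ((a -> c) || c)) == (b && a)) -> a), d  //  !((((a -> d) == ((a -> c) || c)) == (b && a)) -> a), !d.
  branch 1 (add ((((a -> d) == ((a -> c) || c)) == (b && a)) -> a), d):
    ((((a -> d) == ((a -> c) || c)) == (b && a)) -> a): β-rule — branch into !(((a -> d) == ((a -> c) || c)) == (b && a))  //  a.
      branch 1.1 (add !(((a -> d) == ((a -> c) || c)) == (b && a))):
        !(((a -> d) == ((a -> c) || c)) == (b && a)): β-rule — branch into ((a -> d) == ((a -> c) || c)), !(b && a)  //  !((a -> d) == ((a -> c) || c)), (b && a).
          branch 1.1.1 (add ((a -> d) == ((a -> c) || c)), !(b && a)):
            ((a -> d) == ((a -> c) || c)): β-rule — branch into (a -> d), ((a -> c) || c)  //  !(a -> d), !((a -> c) || c).
              branch 1.1.1.1 (add (a -> d), ((a -> c) || c)):
                !(b && a): β-rule — branch into !b  //  !a.
                  branch 1.1.1.1.1 (add !b):
                    (a -> d): β-rule — branch into !a  //  d.
                      branch 1.1.1.1.1.1 (add !a):
                        ((a -> c) || c): β-rule — branch into (a -> c)  //  c.
                          branch 1.1.1.1.1.1.1 (add (a -> c)):
                            (a -> c): β-rule — branch into !a  //  c.
                              branch 1.1.1.1.1.1.1.1 (add !a):
                                ○ open, literals {a=false, b=false, d=true}.
                              branch 1.1.1.1.1.1.1.2 (add c):
                                ○ open, literals {a=false, b=false, c=true, d=true}.
                          branch 1.1.1.1.1.1.2 (add c):
                            ○ open, literals {a=false, b=false, c=true, d=true}.
                      branch 1.1.1.1.1.2 (add d):
                        ((a -> c) || c): β-rule — branch into (a -> c)  //  c.
                          branch 1.1.1.1.1.2.1 (add (a -> c)):
                            (a -> c): β-rule — branch into !a  //  c.
                              branch 1.1.1.1.1.2.1.1 (add !a):
                                ○ open, literals {a=false, b=false, d=true}.
                              branch 1.1.1.1.1.2.1.2 (add c):
                                ○ open, literals {b=false, c=true, d=true}.
                          branch 1.1.1.1.1.2.2 (add c):
                            ○ open, literals {b=false, c=true, d=true}.
                  branch 1.1.1.1.2 (add !a):
                    (a -> d): β-rule — branch into !a  //  d.
                      branch 1.1.1.1.2.1 (add !a):
                        ((a -> c) || c): β-rule — branch into (a -> c)  //  c.
                          branch 1.1.1.1.2.1.1 (add (a -> c)):
                            (a -> c): β-rule — branch into !a  //  c.
                              branch 1.1.1.1.2.1.1.1 (add !a):
                                ○ open, literals {a=false, d=true}.
                              branch 1.1.1.1.2.1.1.2 (add c):
                                ○ open, literals {a=false, c=true, d=true}.
                          branch 1.1.1.1.2.1.2 (add c):
                            ○ open, literals {a=false, c=true, d=true}.
                      branch 1.1.1.1.2.2 (add d):
                        ((a -> c) || c): β-rule — branch into (a -> c)  //  c.
                          branch 1.1.1.1.2.2.1 (add (a -> c)):
                            (a -> c): β-rule — branch into !a  //  c.
                              branch 1.1.1.1.2.2.1.1 (add !a):
                                ○ open, literals {a=false, d=true}.
                              branch 1.1.1.1.2.2.1.2 (add c):
                                ○ open, literals {a=false, c=true, d=true}.
                          branch 1.1.1.1.2.2.2 (add c):
                            ○ open, literals {a=false, c=true, d=true}.
              branch 1.1.1.2 (add !(a -> d), !((a -> c) || c)):
                !(a -> d): α-rule — add a, !d.
                × closes — contains both d and !d.
          branch 1.1.2 (add !((a -> d) == ((a -> c) || c)), (b && a)):
            (b && a): α-rule — add b, a.
            !((a -> d) == ((a -> c) || c)): β-rule — branch into (a -> d), !((a -> c) || c)  //  !(a -> d), ((a -> c) || c).
              branch 1.1.2.1 (add (a -> d), !((a -> c) || c)):
                !((a -> c) || c): α-rule — add !(a -> c), !c.
                !(a -> c): α-rule — add a, !c.
                (a -> d): β-rule — branch into !a  //  d.
                  branch 1.1.2.1.1 (add !a):
                    × closes — contains both a and !a.
                  branch 1.1.2.1.2 (add d):
                    ○ open, literals {a=true, b=true, c=false, d=true}.
              branch 1.1.2.2 (add !(a -> d), ((a -> c) || c)):
                !(a -> d): α-rule — add a, !d.
                × closes — contains both d and !d.
      branch 1.2 (add a):
        ○ open, literals {a=true, d=true}.
  branch 2 (add !((((a -> d) == ((a -> c) || c)) == (b && a)) -> a), !d):
    !((((a -> d) == ((a -> c) || c)) == (b && a)) -> a): α-rule — add (((a -> d) == ((a -> c) || c)) == (b && a)), !a.
    (((a -> d) == ((a -> c) || c)) == (b && a)): β-rule — branch into ((a -> d) == ((a -> c) || c)), (b && a)  //  !((a -> d) == ((a -> c) || c)), !(b && a).
      branch 2.1 (add ((a -> d) == ((a -> c) || c)), (b && a)):
        (b && a): α-rule — add b, a.
        × closes — contains both a and !a.
      branch 2.2 (add !((a -> d) == ((a -> c) || c)), !(b && a)):
        !((a -> d) == ((a -> c) || c)): β-rule — branch into (a -> d), !((a -> c) || c)  //  !(a -> d), ((a -> c) || c).
          branch 2.2.1 (add (a -> d), !((a -> c) || c)):
            !((a -> c) || c): α-rule — add !(a -> c), !c.
            !(a -> c): α-rule — add a, !c.
            × closes — contains both a and !a.
          branch 2.2.2 (add !(a -> d), ((a -> c) || c)):
            !(a -> d): α-rule — add a, !d.
            × closes — contains both a and !a.
6 branches closed, 14 open.
Each open branch fixes some atoms; the unmentioned ones are free. Counting distinct full assignments: branch {a=false, b=false, d=true} (c) contributes 2 new; branch {a=false, b=false, c=true, d=true} (none free) contributes 0 new; branch {a=false, b=false, c=true, d=true} (none free) contributes 0 new; branch {a=false, b=false, d=true} (c) contributes 0 new; branch {b=false, c=true, d=true} (a) contributes 1 new; branch {b=false, c=true, d=true} (a) contributes 0 new; branch {a=false, d=true} (b, c) contributes 2 new; branch {a=false, c=true, d=true} (b) contributes 0 new; branch {a=false, c=true, d=true} (b) contributes 0 new; branch {a=false, d=true} (b, c) contributes 0 new; branch {a=false, c=true, d=true} (b) contributes 0 new; branch {a=false, c=true, d=true} (b) contributes 0 new; branch {a=true, b=true, c=false, d=true} (none free) contributes 1 new; branch {a=true, d=true} (b, c) contributes 2 new. Total: 8.

8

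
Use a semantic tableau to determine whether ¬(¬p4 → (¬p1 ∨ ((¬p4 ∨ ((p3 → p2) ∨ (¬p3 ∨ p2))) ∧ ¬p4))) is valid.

Assume the negation and expand:
Initial set: {F ¬(¬p4 → (¬p1 ∨ ((¬p4 ∨ ((p3 → p2) ∨ (¬p3 ∨ p2))) ∧ ¬p4)))}.
F ¬(¬p4 → (¬p1 ∨ ((¬p4 ∨ ((p3 → p2) ∨ (¬p3 ∨ p2))) ∧ ¬p4))): β-rule — branch into F ¬p4  //  T (¬p1 ∨ ((¬p4 ∨ ((p3 → p2) ∨ (¬p3 ∨ p2))) ∧ ¬p4)).
  branch 1 (add F ¬p4):
    ○ open, literals {p4=T}.
  branch 2 (add T (¬p1 ∨ ((¬p4 ∨ ((p3 → p2) ∨ (¬p3 ∨ p2))) ∧ ¬p4))):
    T (¬p1 ∨ ((¬p4 ∨ ((p3 → p2) ∨ (¬p3 ∨ p2))) ∧ ¬p4)): β-rule — branch into T ¬p1  //  T ((¬p4 ∨ ((p3 → p2) ∨ (¬p3 ∨ p2))) ∧ ¬p4).
      branch 2.1 (add T ¬p1):
        ○ open, literals {p1=F}.
      branch 2.2 (add T ((¬p4 ∨ ((p3 → p2) ∨ (¬p3 ∨ p2))) ∧ ¬p4)):
        T ((¬p4 ∨ ((p3 → p2) ∨ (¬p3 ∨ p2))) ∧ ¬p4): α-rule — add T (¬p4 ∨ ((p3 → p2) ∨ (¬p3 ∨ p2))), T ¬p4.
        T (¬p4 ∨ ((p3 → p2) ∨ (¬p3 ∨ p2))): β-rule — branch into T ¬p4  //  T ((p3 → p2) ∨ (¬p3 ∨ p2)).
          branch 2.2.1 (add T ¬p4):
            ○ open, literals {p4=F}.
          branch 2.2.2 (add T ((p3 → p2) ∨ (¬p3 ∨ p2))):
            T ((p3 → p2) ∨ (¬p3 ∨ p2)): β-rule — branch into T (p3 → p2)  //  T (¬p3 ∨ p2).
              branch 2.2.2.1 (add T (p3 → p2)):
                T (p3 → p2): β-rule — branch into F p3  //  T p2.
                  branch 2.2.2.1.1 (add F p3):
                    ○ open, literals {p3=F, p4=F}.
                  branch 2.2.2.1.2 (add T p2):
                    ○ open, literals {p2=T, p4=F}.
              branch 2.2.2.2 (add T (¬p3 ∨ p2)):
                T (¬p3 ∨ p2): β-rule — branch into T ¬p3  //  T p2.
                  branch 2.2.2.2.1 (add T ¬p3):
                    ○ open, literals {p3=F, p4=F}.
                  branch 2.2.2.2.2 (add T p2):
                    ○ open, literals {p2=T, p4=F}.
0 branches closed, 7 open.
An open branch gives a countermodel: p4=T (unmentioned atoms arbitrary); under it the original formula is false.

Not valid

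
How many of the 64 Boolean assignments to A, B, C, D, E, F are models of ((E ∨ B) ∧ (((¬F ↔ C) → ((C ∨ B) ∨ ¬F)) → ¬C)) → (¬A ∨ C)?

52

Initial set: {T (((E ∨ B) ∧ (((¬F ↔ C) → ((C ∨ B) ∨ ¬F)) → ¬C)) → (¬A ∨ C))}.
T (((E ∨ B) ∧ (((¬F ↔ C) → ((C ∨ B) ∨ ¬F)) → ¬C)) → (¬A ∨ C)): β-rule — branch into F ((E ∨ B) ∧ (((¬F ↔ C) → ((C ∨ B) ∨ ¬F)) → ¬C))  //  T (¬A ∨ C).
  branch 1 (add F ((E ∨ B) ∧ (((¬F ↔ C) → ((C ∨ B) ∨ ¬F)) → ¬C))):
    F ((E ∨ B) ∧ (((¬F ↔ C) → ((C ∨ B) ∨ ¬F)) → ¬C)): β-rule — branch into F (E ∨ B)  //  F (((¬F ↔ C) → ((C ∨ B) ∨ ¬F)) → ¬C).
      branch 1.1 (add F (E ∨ B)):
        F (E ∨ B): α-rule — add F E, F B.
        ○ open, literals {B=F, E=F}.
      branch 1.2 (add F (((¬F ↔ C) → ((C ∨ B) ∨ ¬F)) → ¬C)):
        F (((¬F ↔ C) → ((C ∨ B) ∨ ¬F)) → ¬C): α-rule — add T ((¬F ↔ C) → ((C ∨ B) ∨ ¬F)), F ¬C.
        T ((¬F ↔ C) → ((C ∨ B) ∨ ¬F)): β-rule — branch into F (¬F ↔ C)  //  T ((C ∨ B) ∨ ¬F).
          branch 1.2.1 (add F (¬F ↔ C)):
            F (¬F ↔ C): β-rule — branch into T ¬F, F C  //  F ¬F, T C.
              branch 1.2.1.1 (add T ¬F, F C):
                × closes — contains both C and ¬C.
              branch 1.2.1.2 (add F ¬F, T C):
                ○ open, literals {C=T, F=T}.
          branch 1.2.2 (add T ((C ∨ B) ∨ ¬F)):
            T ((C ∨ B) ∨ ¬F): β-rule — branch into T (C ∨ B)  //  T ¬F.
              branch 1.2.2.1 (add T (C ∨ B)):
                T (C ∨ B): β-rule — branch into T C  //  T B.
                  branch 1.2.2.1.1 (add T C):
                    ○ open, literals {C=T}.
                  branch 1.2.2.1.2 (add T B):
                    ○ open, literals {B=T, C=T}.
              branch 1.2.2.2 (add T ¬F):
                ○ open, literals {C=T, F=F}.
  branch 2 (add T (¬A ∨ C)):
    T (¬A ∨ C): β-rule — branch into T ¬A  //  T C.
      branch 2.1 (add T ¬A):
        ○ open, literals {A=F}.
      branch 2.2 (add T C):
        ○ open, literals {C=T}.
1 branch closed, 7 open.
Each open branch fixes some atoms; the unmentioned ones are free. Counting distinct full assignments: branch {B=F, E=F} (A, C, D, F) contributes 16 new; branch {C=T, F=T} (A, B, D, E) contributes 12 new; branch {C=T} (A, B, D, E, F) contributes 12 new; branch {B=T, C=T} (A, D, E, F) contributes 0 new; branch {C=T, F=F} (A, B, D, E) contributes 0 new; branch {A=F} (B, C, D, E, F) contributes 12 new; branch {C=T} (A, B, D, E, F) contributes 0 new. Total: 52.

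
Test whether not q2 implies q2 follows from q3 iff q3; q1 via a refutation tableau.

Initial set: {(q3 iff q3); q1; not (not q2 implies q2)}.
not (not q2 implies q2): α-rule — add not q2, not q2.
(q3 iff q3): β-rule — branch into q3, q3  //  not q3, not q3.
  branch 1 (add q3, q3):
    ○ open, literals {q1=true, q2=false, q3=true}.
  branch 2 (add not q3, not q3):
    ○ open, literals {q1=true, q2=false, q3=false}.
0 branches closed, 2 open.
An open branch gives a countermodel: q1=true, q2=false, q3=true (unmentioned atoms arbitrary); the premises hold there but the conclusion fails.

No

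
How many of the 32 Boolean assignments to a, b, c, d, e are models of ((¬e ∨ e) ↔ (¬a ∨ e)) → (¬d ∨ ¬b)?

Initial set: {T (((¬e ∨ e) ↔ (¬a ∨ e)) → (¬d ∨ ¬b))}.
T (((¬e ∨ e) ↔ (¬a ∨ e)) → (¬d ∨ ¬b)): β-rule — branch into F ((¬e ∨ e) ↔ (¬a ∨ e))  //  T (¬d ∨ ¬b).
  branch 1 (add F ((¬e ∨ e) ↔ (¬a ∨ e))):
    F ((¬e ∨ e) ↔ (¬a ∨ e)): β-rule — branch into T (¬e ∨ e), F (¬a ∨ e)  //  F (¬e ∨ e), T (¬a ∨ e).
      branch 1.1 (add T (¬e ∨ e), F (¬a ∨ e)):
        F (¬a ∨ e): α-rule — add F ¬a, F e.
        T (¬e ∨ e): β-rule — branch into T ¬e  //  T e.
          branch 1.1.1 (add T ¬e):
            ○ open, literals {a=1, e=0}.
          branch 1.1.2 (add T e):
            × closes — contains both e and ¬e.
      branch 1.2 (add F (¬e ∨ e), T (¬a ∨ e)):
        F (¬e ∨ e): α-rule — add F ¬e, F e.
        × closes — contains both e and ¬e.
  branch 2 (add T (¬d ∨ ¬b)):
    T (¬d ∨ ¬b): β-rule — branch into T ¬d  //  T ¬b.
      branch 2.1 (add T ¬d):
        ○ open, literals {d=0}.
      branch 2.2 (add T ¬b):
        ○ open, literals {b=0}.
2 branches closed, 3 open.
Each open branch fixes some atoms; the unmentioned ones are free. Counting distinct full assignments: branch {a=1, e=0} (b, c, d) contributes 8 new; branch {d=0} (a, b, c, e) contributes 12 new; branch {b=0} (a, c, d, e) contributes 6 new. Total: 26.

26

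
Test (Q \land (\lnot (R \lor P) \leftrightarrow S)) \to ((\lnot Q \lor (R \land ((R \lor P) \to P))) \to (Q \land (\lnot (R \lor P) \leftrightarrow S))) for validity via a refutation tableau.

Valid

Assume the negation and expand:
Initial set: {\lnot ((Q \land (\lnot (R \lor P) \leftrightarrow S)) \to ((\lnot Q \lor (R \land ((R \lor P) \to P))) \to (Q \land (\lnot (R \lor P) \leftrightarrow S))))}.
\lnot ((Q \land (\lnot (R \lor P) \leftrightarrow S)) \to ((\lnot Q \lor (R \land ((R \lor P) \to P))) \to (Q \land (\lnot (R \lor P) \leftrightarrow S)))): α-rule — add (Q \land (\lnot (R \lor P) \leftrightarrow S)), \lnot ((\lnot Q \lor (R \land ((R \lor P) \to P))) \to (Q \land (\lnot (R \lor P) \leftrightarrow S))).
(Q \land (\lnot (R \lor P) \leftrightarrow S)): α-rule — add Q, (\lnot (R \lor P) \leftrightarrow S).
\lnot ((\lnot Q \lor (R \land ((R \lor P) \to P))) \to (Q \land (\lnot (R \lor P) \leftrightarrow S))): α-rule — add (\lnot Q \lor (R \land ((R \lor P) \to P))), \lnot (Q \land (\lnot (R \lor P) \leftrightarrow S)).
(\lnot (R \lor P) \leftrightarrow S): β-rule — branch into \lnot (R \lor P), S  //  \lnot \lnot (R \lor P), \lnot S.
  branch 1 (add \lnot (R \lor P), S):
    \lnot (R \lor P): α-rule — add \lnot R, \lnot P.
    (\lnot Q \lor (R \land ((R \lor P) \to P))): β-rule — branch into \lnot Q  //  (R \land ((R \lor P) \to P)).
      branch 1.1 (add \lnot Q):
        × closes — contains both Q and \lnot Q.
      branch 1.2 (add (R \land ((R \lor P) \to P))):
        (R \land ((R \lor P) \to P)): α-rule — add R, ((R \lor P) \to P).
        × closes — contains both R and \lnot R.
  branch 2 (add \lnot \lnot (R \lor P), \lnot S):
    (\lnot Q \lor (R \land ((R \lor P) \to P))): β-rule — branch into \lnot Q  //  (R \land ((R \lor P) \to P)).
      branch 2.1 (add \lnot Q):
        × closes — contains both Q and \lnot Q.
      branch 2.2 (add (R \land ((R \lor P) \to P))):
        (R \land ((R \lor P) \to P)): α-rule — add R, ((R \lor P) \to P).
        \lnot (Q \land (\lnot (R \lor P) \leftrightarrow S)): β-rule — branch into \lnot Q  //  \lnot (\lnot (R \lor P) \leftrightarrow S).
          branch 2.2.1 (add \lnot Q):
            × closes — contains both Q and \lnot Q.
          branch 2.2.2 (add \lnot (\lnot (R \lor P) \leftrightarrow S)):
            \lnot \lnot (R \lor P): β-rule — branch into R  //  P.
              branch 2.2.2.1 (add R):
                ((R \lor P) \to P): β-rule — branch into \lnot (R \lor P)  //  P.
                  branch 2.2.2.1.1 (add \lnot (R \lor P)):
                    \lnot (R \lor P): α-rule — add \lnot R, \lnot P.
                    × closes — contains both R and \lnot R.
                  branch 2.2.2.1.2 (add P):
                    \lnot (\lnot (R \lor P) \leftrightarrow S): β-rule — branch into \lnot (R \lor P), \lnot S  //  \lnot \lnot (R \lor P), S.
                      branch 2.2.2.1.2.1 (add \lnot (R \lor P), \lnot S):
                        \lnot (R \lor P): α-rule — add \lnot R, \lnot P.
                        × closes — contains both R and \lnot R.
                      branch 2.2.2.1.2.2 (add \lnot \lnot (R \lor P), S):
                        × closes — contains both S and \lnot S.
              branch 2.2.2.2 (add P):
                ((R \lor P) \to P): β-rule — branch into \lnot (R \lor P)  //  P.
                  branch 2.2.2.2.1 (add \lnot (R \lor P)):
                    \lnot (R \lor P): α-rule — add \lnot R, \lnot P.
                    × closes — contains both R and \lnot R.
                  branch 2.2.2.2.2 (add P):
                    \lnot (\lnot (R \lor P) \leftrightarrow S): β-rule — branch into \lnot (R \lor P), \lnot S  //  \lnot \lnot (R \lor P), S.
                      branch 2.2.2.2.2.1 (add \lnot (R \lor P), \lnot S):
                        \lnot (R \lor P): α-rule — add \lnot R, \lnot P.
                        × closes — contains both R and \lnot R.
                      branch 2.2.2.2.2.2 (add \lnot \lnot (R \lor P), S):
                        × closes — contains both S and \lnot S.
All 10 branches close.
Every branch closed, so the negation is unsatisfiable and the formula is valid.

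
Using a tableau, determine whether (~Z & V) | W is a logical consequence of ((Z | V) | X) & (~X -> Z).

Initial set: {(((Z | V) | X) & (~X -> Z)); ~((~Z & V) | W)}.
(((Z | V) | X) & (~X -> Z)): α-rule — add ((Z | V) | X), (~X -> Z).
~((~Z & V) | W): α-rule — add ~(~Z & V), ~W.
((Z | V) | X): β-rule — branch into (Z | V)  //  X.
  branch 1 (add (Z | V)):
    (~X -> Z): β-rule — branch into ~~X  //  Z.
      branch 1.1 (add ~~X):
        ~(~Z & V): β-rule — branch into ~~Z  //  ~V.
          branch 1.1.1 (add ~~Z):
            (Z | V): β-rule — branch into Z  //  V.
              branch 1.1.1.1 (add Z):
                ○ open, literals {W=false, X=true, Z=true}.
              branch 1.1.1.2 (add V):
                ○ open, literals {V=true, W=false, X=true, Z=true}.
          branch 1.1.2 (add ~V):
            (Z | V): β-rule — branch into Z  //  V.
              branch 1.1.2.1 (add Z):
                ○ open, literals {V=false, W=false, X=true, Z=true}.
              branch 1.1.2.2 (add V):
                × closes — contains both V and ~V.
      branch 1.2 (add Z):
        ~(~Z & V): β-rule — branch into ~~Z  //  ~V.
          branch 1.2.1 (add ~~Z):
            (Z | V): β-rule — branch into Z  //  V.
              branch 1.2.1.1 (add Z):
                ○ open, literals {W=false, Z=true}.
              branch 1.2.1.2 (add V):
                ○ open, literals {V=true, W=false, Z=true}.
          branch 1.2.2 (add ~V):
            (Z | V): β-rule — branch into Z  //  V.
              branch 1.2.2.1 (add Z):
                ○ open, literals {V=false, W=false, Z=true}.
              branch 1.2.2.2 (add V):
                × closes — contains both V and ~V.
  branch 2 (add X):
    (~X -> Z): β-rule — branch into ~~X  //  Z.
      branch 2.1 (add ~~X):
        ~(~Z & V): β-rule — branch into ~~Z  //  ~V.
          branch 2.1.1 (add ~~Z):
            ○ open, literals {W=false, X=true, Z=true}.
          branch 2.1.2 (add ~V):
            ○ open, literals {V=false, W=false, X=true}.
      branch 2.2 (add Z):
        ~(~Z & V): β-rule — branch into ~~Z  //  ~V.
          branch 2.2.1 (add ~~Z):
            ○ open, literals {W=false, X=true, Z=true}.
          branch 2.2.2 (add ~V):
            ○ open, literals {V=false, W=false, X=true, Z=true}.
2 branches closed, 10 open.
An open branch gives a countermodel: W=false, X=true, Z=true (unmentioned atoms arbitrary); the premises hold there but the conclusion fails.

No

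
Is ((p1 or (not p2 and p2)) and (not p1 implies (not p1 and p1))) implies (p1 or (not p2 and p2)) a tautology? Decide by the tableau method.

Assume the negation and expand:
Initial set: {not (((p1 or (not p2 and p2)) and (not p1 implies (not p1 and p1))) implies (p1 or (not p2 and p2)))}.
not (((p1 or (not p2 and p2)) and (not p1 implies (not p1 and p1))) implies (p1 or (not p2 and p2))): α-rule — add ((p1 or (not p2 and p2)) and (not p1 implies (not p1 and p1))), not (p1 or (not p2 and p2)).
((p1 or (not p2 and p2)) and (not p1 implies (not p1 and p1))): α-rule — add (p1 or (not p2 and p2)), (not p1 implies (not p1 and p1)).
not (p1 or (not p2 and p2)): α-rule — add not p1, not (not p2 and p2).
(p1 or (not p2 and p2)): β-rule — branch into p1  //  (not p2 and p2).
  branch 1 (add p1):
    × closes — contains both p1 and not p1.
  branch 2 (add (not p2 and p2)):
    (not p2 and p2): α-rule — add not p2, p2.
    × closes — contains both p2 and not p2.
All 2 branches close.
Every branch closed, so the negation is unsatisfiable and the formula is valid.

Valid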